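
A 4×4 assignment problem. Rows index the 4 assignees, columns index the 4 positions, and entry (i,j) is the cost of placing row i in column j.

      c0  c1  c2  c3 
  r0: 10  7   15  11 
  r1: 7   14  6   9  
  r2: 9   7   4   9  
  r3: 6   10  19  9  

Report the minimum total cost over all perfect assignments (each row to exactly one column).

optimal assignment: row0→col1 (cost 7), row1→col3 (cost 9), row2→col2 (cost 4), row3→col0 (cost 6)
total = 7 + 9 + 4 + 6 = 26

Minimum assignment cost: 26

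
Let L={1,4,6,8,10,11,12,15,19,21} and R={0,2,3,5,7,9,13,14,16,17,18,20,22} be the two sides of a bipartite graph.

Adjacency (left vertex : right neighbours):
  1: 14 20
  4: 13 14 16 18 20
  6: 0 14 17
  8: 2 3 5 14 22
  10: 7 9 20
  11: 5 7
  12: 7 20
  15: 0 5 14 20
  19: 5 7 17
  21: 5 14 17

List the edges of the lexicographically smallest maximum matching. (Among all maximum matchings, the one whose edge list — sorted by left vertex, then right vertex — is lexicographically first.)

|M| = 9 (so the lex-smallest maximum matching has 9 edges)
process left vertices in ascending order; for each, take the smallest-labelled available neighbour that still permits 9 edges overall, or leave it unmatched if none does
lex-smallest matching: {1-14, 4-13, 6-0, 8-2, 10-9, 11-5, 12-7, 15-20, 19-17}

Lex-smallest maximum matching: {(1,14), (4,13), (6,0), (8,2), (10,9), (11,5), (12,7), (15,20), (19,17)}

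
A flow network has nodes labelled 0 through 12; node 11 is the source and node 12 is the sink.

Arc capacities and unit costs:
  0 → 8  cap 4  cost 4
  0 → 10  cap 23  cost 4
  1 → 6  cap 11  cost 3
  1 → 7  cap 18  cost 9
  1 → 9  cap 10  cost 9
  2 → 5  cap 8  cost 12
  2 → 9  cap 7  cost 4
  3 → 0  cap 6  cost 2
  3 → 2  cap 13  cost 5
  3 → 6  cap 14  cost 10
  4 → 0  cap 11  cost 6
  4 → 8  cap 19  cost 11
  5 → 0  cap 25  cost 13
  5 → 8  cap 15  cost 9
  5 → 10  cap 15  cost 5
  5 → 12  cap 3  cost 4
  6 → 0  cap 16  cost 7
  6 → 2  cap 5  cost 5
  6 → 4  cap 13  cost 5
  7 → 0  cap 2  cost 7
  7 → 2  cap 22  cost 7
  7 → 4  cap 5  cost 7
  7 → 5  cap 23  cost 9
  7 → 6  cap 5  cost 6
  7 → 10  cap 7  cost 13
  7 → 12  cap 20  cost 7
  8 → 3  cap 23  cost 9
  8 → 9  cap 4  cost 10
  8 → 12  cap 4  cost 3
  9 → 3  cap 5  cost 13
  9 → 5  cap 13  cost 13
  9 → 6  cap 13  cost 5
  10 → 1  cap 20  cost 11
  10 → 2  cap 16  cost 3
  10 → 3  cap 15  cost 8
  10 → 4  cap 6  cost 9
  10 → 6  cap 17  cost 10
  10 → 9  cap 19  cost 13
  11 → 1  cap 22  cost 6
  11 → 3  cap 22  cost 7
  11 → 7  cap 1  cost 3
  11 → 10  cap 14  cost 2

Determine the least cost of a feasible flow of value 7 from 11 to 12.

shortest-cost path #1: 11→7→12 push 1 @ unit cost 10 (adds 10)
shortest-cost path #2: 11→3→0→8→12 push 4 @ unit cost 16 (adds 64)
shortest-cost path #3: 11→10→2→5→12 push 2 @ unit cost 21 (adds 42)
total cost = 116

Minimum cost for 7 units: 116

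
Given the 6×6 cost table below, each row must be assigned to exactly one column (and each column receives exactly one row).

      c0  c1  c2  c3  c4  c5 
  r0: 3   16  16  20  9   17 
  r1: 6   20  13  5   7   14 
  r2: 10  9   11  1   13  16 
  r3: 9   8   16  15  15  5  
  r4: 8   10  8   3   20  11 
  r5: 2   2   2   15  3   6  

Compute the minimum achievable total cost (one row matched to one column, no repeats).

optimal assignment: row0→col0 (cost 3), row1→col4 (cost 7), row2→col3 (cost 1), row3→col5 (cost 5), row4→col2 (cost 8), row5→col1 (cost 2)
total = 3 + 7 + 1 + 5 + 8 + 2 = 26

Minimum assignment cost: 26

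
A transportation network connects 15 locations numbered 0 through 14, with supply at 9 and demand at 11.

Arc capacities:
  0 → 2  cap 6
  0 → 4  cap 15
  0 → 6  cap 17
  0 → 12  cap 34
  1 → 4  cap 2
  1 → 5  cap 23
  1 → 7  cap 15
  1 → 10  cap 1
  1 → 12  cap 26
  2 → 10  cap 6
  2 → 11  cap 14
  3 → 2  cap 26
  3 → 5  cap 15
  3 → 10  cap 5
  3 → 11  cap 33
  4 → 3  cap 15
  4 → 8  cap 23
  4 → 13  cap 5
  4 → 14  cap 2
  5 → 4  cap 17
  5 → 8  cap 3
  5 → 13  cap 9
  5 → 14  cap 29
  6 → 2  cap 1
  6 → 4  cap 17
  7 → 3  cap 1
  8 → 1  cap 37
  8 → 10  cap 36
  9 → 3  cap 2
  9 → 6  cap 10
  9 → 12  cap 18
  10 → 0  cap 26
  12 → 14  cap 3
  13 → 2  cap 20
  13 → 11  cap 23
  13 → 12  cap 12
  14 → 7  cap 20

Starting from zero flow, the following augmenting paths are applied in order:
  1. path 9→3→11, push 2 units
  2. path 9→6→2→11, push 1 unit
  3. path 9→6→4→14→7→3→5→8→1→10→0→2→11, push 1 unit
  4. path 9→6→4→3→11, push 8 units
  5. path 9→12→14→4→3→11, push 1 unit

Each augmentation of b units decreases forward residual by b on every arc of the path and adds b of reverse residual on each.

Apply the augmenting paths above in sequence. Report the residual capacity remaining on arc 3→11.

Residual capacity of (3,11): 22

after path 1 (9→3→11, push 2): res(3,11)=31
after path 2 (9→6→2→11, push 1): res(3,11)=31
after path 3 (9→6→4→14→7→3→5→8→1→10→0→2→11, push 1): res(3,11)=31
after path 4 (9→6→4→3→11, push 8): res(3,11)=23
after path 5 (9→12→14→4→3→11, push 1): res(3,11)=22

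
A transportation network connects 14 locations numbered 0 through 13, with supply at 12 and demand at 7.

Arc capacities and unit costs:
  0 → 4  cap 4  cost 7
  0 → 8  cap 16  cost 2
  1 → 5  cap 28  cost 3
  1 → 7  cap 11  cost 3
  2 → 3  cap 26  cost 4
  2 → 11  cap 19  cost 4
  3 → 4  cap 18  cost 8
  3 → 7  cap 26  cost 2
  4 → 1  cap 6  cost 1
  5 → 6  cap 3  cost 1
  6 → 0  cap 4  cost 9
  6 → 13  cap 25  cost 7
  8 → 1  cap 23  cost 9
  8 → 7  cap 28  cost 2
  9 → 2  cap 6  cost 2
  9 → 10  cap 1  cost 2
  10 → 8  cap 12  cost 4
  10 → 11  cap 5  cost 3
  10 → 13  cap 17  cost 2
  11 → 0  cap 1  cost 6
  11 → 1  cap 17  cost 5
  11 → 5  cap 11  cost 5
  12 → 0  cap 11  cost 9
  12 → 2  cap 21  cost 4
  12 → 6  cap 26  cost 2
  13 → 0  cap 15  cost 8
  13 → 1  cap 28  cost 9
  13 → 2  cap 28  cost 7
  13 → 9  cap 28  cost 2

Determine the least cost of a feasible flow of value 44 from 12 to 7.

Minimum cost for 44 units: 569

shortest-cost path #1: 12→2→3→7 push 21 @ unit cost 10 (adds 210)
shortest-cost path #2: 12→0→8→7 push 11 @ unit cost 13 (adds 143)
shortest-cost path #3: 12→6→0→8→7 push 4 @ unit cost 15 (adds 60)
shortest-cost path #4: 12→6→13→9→2→3→7 push 5 @ unit cost 19 (adds 95)
shortest-cost path #5: 12→6→13→9→10→8→7 push 1 @ unit cost 19 (adds 19)
shortest-cost path #6: 12→6→13→1→7 push 2 @ unit cost 21 (adds 42)
total cost = 569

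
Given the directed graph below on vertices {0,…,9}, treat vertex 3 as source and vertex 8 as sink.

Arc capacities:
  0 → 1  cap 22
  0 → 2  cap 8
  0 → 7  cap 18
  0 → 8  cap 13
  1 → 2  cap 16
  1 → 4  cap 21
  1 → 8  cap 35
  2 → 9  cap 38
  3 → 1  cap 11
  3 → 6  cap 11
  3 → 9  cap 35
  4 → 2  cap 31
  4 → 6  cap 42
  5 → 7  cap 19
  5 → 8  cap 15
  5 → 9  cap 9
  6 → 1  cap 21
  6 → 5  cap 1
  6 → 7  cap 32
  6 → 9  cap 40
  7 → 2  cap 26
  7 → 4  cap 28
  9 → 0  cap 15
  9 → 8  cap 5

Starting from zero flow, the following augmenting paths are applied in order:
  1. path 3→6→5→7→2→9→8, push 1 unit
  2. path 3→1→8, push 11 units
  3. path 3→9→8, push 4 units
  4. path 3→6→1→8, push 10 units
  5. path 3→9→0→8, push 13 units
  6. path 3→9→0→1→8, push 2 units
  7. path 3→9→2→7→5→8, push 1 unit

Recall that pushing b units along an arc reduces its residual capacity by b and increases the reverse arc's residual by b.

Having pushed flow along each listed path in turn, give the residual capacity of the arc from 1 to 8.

after path 1 (3→6→5→7→2→9→8, push 1): res(1,8)=35
after path 2 (3→1→8, push 11): res(1,8)=24
after path 3 (3→9→8, push 4): res(1,8)=24
after path 4 (3→6→1→8, push 10): res(1,8)=14
after path 5 (3→9→0→8, push 13): res(1,8)=14
after path 6 (3→9→0→1→8, push 2): res(1,8)=12
after path 7 (3→9→2→7→5→8, push 1): res(1,8)=12

Residual capacity of (1,8): 12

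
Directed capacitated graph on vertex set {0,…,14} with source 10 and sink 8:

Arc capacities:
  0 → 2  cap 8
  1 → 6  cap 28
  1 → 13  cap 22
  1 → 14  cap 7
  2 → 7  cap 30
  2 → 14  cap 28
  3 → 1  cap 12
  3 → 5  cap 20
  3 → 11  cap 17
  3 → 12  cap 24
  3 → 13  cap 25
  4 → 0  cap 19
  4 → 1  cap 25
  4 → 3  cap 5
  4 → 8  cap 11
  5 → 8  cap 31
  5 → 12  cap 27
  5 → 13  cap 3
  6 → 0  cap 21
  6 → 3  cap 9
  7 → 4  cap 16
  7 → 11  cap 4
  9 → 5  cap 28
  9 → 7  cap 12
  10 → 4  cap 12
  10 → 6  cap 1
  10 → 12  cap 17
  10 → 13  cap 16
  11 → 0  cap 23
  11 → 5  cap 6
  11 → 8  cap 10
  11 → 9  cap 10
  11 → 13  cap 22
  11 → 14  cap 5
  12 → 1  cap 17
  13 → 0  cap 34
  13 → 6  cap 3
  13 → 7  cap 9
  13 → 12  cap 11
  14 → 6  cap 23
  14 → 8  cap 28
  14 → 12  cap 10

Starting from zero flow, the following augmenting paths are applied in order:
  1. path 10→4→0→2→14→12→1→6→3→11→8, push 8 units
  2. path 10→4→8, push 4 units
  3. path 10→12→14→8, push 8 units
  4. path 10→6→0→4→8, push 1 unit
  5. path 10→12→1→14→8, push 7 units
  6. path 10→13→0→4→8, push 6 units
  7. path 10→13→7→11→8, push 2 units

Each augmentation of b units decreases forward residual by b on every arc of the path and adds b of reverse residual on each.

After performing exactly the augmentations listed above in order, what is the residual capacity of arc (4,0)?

after path 1 (10→4→0→2→14→12→1→6→3→11→8, push 8): res(4,0)=11
after path 2 (10→4→8, push 4): res(4,0)=11
after path 3 (10→12→14→8, push 8): res(4,0)=11
after path 4 (10→6→0→4→8, push 1): res(4,0)=12
after path 5 (10→12→1→14→8, push 7): res(4,0)=12
after path 6 (10→13→0→4→8, push 6): res(4,0)=18
after path 7 (10→13→7→11→8, push 2): res(4,0)=18

Residual capacity of (4,0): 18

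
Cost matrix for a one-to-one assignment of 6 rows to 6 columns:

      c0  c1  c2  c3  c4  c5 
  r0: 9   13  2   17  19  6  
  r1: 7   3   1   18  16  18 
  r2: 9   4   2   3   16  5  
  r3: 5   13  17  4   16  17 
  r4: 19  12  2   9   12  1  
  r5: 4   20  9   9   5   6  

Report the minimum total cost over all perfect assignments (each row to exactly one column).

optimal assignment: row0→col2 (cost 2), row1→col1 (cost 3), row2→col3 (cost 3), row3→col0 (cost 5), row4→col5 (cost 1), row5→col4 (cost 5)
total = 2 + 3 + 3 + 5 + 1 + 5 = 19

Minimum assignment cost: 19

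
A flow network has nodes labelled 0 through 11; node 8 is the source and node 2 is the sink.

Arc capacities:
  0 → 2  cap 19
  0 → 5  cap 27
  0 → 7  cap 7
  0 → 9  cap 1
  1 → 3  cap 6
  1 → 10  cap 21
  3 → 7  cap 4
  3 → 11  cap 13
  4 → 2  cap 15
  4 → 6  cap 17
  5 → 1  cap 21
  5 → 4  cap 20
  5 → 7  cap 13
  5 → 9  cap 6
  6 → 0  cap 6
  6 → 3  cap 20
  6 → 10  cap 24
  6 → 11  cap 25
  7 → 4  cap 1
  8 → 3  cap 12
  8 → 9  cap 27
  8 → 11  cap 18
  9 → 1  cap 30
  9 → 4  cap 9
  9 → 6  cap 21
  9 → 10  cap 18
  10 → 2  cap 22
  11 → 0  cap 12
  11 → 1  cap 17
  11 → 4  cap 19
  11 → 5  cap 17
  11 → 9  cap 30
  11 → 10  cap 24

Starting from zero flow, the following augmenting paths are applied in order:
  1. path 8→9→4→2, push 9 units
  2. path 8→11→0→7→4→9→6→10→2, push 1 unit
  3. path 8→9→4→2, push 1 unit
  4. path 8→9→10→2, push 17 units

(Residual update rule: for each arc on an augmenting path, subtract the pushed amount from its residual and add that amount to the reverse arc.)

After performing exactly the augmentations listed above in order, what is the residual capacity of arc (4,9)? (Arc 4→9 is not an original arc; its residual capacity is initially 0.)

after path 1 (8→9→4→2, push 9): res(4,9)=9
after path 2 (8→11→0→7→4→9→6→10→2, push 1): res(4,9)=8
after path 3 (8→9→4→2, push 1): res(4,9)=9
after path 4 (8→9→10→2, push 17): res(4,9)=9

Residual capacity of (4,9): 9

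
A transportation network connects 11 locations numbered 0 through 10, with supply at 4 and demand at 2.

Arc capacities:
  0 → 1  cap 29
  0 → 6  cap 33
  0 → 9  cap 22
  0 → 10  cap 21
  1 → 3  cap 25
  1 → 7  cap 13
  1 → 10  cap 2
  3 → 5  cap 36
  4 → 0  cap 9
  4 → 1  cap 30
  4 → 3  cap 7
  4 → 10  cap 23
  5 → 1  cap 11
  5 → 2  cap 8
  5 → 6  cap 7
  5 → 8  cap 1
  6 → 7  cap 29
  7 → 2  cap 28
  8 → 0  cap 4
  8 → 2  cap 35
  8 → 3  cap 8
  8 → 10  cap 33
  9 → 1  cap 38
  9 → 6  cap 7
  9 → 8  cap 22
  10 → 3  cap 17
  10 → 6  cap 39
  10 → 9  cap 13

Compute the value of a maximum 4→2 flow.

augment #1: 4→1→7→2 bottleneck 13, total now 13
augment #2: 4→3→5→2 bottleneck 7, total now 20
augment #3: 4→0→6→7→2 bottleneck 9, total now 29
augment #4: 4→1→3→5→2 bottleneck 1, total now 30
augment #5: 4→10→6→7→2 bottleneck 6, total now 36
augment #6: 4→10→9→8→2 bottleneck 13, total now 49
augment #7: 4→1→3→5→8→2 bottleneck 1, total now 50
augment #8: 4→10→6→0→9→8→2 bottleneck 4, total now 54
augment #9: 4→1→10→6→0→9→8→2 bottleneck 2, total now 56
augment #10: 4→1→3→5→6→0→9→8→2 bottleneck 3, total now 59

Maximum flow value: 59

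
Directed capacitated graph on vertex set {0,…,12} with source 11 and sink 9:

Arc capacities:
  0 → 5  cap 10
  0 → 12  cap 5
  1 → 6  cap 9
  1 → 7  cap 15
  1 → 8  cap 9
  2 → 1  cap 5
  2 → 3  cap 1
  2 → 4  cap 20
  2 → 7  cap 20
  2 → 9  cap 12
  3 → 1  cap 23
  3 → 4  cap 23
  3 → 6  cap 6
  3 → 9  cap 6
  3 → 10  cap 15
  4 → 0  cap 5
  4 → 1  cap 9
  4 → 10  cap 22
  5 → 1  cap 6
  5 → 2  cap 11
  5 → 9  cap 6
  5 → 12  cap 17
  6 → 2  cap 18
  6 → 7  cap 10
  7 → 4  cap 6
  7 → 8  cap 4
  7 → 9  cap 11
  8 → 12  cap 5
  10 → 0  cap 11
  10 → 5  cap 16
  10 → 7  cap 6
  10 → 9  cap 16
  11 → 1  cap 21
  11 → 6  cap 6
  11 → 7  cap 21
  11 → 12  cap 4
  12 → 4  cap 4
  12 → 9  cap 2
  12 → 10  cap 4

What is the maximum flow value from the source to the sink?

augment #1: 11→7→9 bottleneck 11, total now 11
augment #2: 11→12→9 bottleneck 2, total now 13
augment #3: 11→6→2→9 bottleneck 6, total now 19
augment #4: 11→12→10→9 bottleneck 2, total now 21
augment #5: 11→1→6→2→9 bottleneck 6, total now 27
augment #6: 11→7→4→10→9 bottleneck 6, total now 33
augment #7: 11→1→6→2→3→9 bottleneck 1, total now 34
augment #8: 11→1→8→12→10→9 bottleneck 2, total now 36
augment #9: 11→1→6→2→4→10→9 bottleneck 2, total now 38
augment #10: 11→1→8→12→4→10→9 bottleneck 3, total now 41

Maximum flow value: 41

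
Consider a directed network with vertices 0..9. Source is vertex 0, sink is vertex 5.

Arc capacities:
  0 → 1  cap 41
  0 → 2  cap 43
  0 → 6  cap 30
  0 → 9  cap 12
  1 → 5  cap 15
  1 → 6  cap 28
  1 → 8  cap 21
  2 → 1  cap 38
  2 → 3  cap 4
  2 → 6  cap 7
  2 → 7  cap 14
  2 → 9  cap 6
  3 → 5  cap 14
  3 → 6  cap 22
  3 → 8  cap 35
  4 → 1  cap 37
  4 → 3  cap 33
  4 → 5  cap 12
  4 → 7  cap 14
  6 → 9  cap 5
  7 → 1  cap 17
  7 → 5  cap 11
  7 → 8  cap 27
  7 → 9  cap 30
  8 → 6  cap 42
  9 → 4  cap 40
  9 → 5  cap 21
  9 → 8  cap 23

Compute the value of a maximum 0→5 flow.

augment #1: 0→1→5 bottleneck 15, total now 15
augment #2: 0→9→5 bottleneck 12, total now 27
augment #3: 0→2→3→5 bottleneck 4, total now 31
augment #4: 0→2→7→5 bottleneck 11, total now 42
augment #5: 0→2→9→5 bottleneck 6, total now 48
augment #6: 0→6→9→5 bottleneck 3, total now 51
augment #7: 0→6→9→4→5 bottleneck 2, total now 53
augment #8: 0→2→7→9→4→5 bottleneck 3, total now 56

Maximum flow value: 56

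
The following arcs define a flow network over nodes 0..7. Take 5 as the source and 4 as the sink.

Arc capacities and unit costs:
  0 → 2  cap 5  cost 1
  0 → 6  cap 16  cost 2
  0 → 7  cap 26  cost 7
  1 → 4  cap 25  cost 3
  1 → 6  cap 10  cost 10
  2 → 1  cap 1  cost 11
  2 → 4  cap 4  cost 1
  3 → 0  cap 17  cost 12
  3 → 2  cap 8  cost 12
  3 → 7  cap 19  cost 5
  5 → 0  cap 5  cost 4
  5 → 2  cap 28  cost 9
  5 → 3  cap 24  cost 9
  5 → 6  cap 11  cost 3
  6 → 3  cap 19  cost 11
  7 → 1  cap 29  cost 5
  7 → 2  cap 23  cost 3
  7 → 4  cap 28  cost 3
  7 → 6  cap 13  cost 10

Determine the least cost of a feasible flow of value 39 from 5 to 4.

Minimum cost for 39 units: 821

shortest-cost path #1: 5→0→2→4 push 4 @ unit cost 6 (adds 24)
shortest-cost path #2: 5→0→7→4 push 1 @ unit cost 14 (adds 14)
shortest-cost path #3: 5→3→7→4 push 19 @ unit cost 17 (adds 323)
shortest-cost path #4: 5→2→0→7→4 push 4 @ unit cost 18 (adds 72)
shortest-cost path #5: 5→2→1→4 push 1 @ unit cost 23 (adds 23)
shortest-cost path #6: 5→3→0→7→4 push 4 @ unit cost 31 (adds 124)
shortest-cost path #7: 5→3→0→7→1→4 push 1 @ unit cost 36 (adds 36)
shortest-cost path #8: 5→6→3→0→7→1→4 push 5 @ unit cost 41 (adds 205)
total cost = 821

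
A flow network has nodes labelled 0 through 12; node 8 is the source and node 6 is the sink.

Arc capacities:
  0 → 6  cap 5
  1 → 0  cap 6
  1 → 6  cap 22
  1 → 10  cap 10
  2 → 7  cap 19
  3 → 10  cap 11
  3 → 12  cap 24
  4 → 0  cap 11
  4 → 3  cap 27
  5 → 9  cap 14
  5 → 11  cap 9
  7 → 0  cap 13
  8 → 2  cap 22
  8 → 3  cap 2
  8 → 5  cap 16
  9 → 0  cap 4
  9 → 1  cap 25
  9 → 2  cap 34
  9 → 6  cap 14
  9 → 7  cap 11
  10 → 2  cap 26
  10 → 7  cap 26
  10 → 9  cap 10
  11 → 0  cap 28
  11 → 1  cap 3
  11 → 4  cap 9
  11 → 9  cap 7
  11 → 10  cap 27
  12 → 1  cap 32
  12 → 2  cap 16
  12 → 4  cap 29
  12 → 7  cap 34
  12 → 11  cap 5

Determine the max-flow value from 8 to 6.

augment #1: 8→5→9→6 bottleneck 14, total now 14
augment #2: 8→2→7→0→6 bottleneck 5, total now 19
augment #3: 8→3→12→1→6 bottleneck 2, total now 21
augment #4: 8→5→11→1→6 bottleneck 2, total now 23

Maximum flow value: 23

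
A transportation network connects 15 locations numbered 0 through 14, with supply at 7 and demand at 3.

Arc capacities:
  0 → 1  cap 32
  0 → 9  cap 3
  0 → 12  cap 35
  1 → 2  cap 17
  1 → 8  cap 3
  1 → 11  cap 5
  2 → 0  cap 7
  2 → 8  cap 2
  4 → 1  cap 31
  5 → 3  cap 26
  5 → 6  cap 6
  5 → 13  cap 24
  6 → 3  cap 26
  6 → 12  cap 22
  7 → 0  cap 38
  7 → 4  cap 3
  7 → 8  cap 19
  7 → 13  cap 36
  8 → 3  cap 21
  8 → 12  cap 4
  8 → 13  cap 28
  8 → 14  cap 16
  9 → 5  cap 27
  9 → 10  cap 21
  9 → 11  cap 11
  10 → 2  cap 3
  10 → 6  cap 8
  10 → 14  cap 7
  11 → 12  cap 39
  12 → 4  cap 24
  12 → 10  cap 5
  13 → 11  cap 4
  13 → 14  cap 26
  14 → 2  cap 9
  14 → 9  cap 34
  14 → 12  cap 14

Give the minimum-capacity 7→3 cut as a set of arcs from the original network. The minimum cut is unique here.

augment #1: 7→8→3 push 19
augment #2: 7→0→1→8→3 push 2
augment #3: 7→0→9→5→3 push 3
augment #4: 7→0→12→10→6→3 push 5
augment #5: 7→13→14→9→5→3 push 23
augment #6: 7→13→14→9→5→6→3 push 1
augment #7: 7→13→14→9→10→6→3 push 2
augment #8: 7→0→1→8→14→9→10→6→3 push 1
max flow = 56; residual-reachable set from 7 gives S-side
cut edges (S→T): {(8,3), (9,5), (10,6)} total cap 56

Min-cut arcs: {(8,3), (9,5), (10,6)} (total capacity 56)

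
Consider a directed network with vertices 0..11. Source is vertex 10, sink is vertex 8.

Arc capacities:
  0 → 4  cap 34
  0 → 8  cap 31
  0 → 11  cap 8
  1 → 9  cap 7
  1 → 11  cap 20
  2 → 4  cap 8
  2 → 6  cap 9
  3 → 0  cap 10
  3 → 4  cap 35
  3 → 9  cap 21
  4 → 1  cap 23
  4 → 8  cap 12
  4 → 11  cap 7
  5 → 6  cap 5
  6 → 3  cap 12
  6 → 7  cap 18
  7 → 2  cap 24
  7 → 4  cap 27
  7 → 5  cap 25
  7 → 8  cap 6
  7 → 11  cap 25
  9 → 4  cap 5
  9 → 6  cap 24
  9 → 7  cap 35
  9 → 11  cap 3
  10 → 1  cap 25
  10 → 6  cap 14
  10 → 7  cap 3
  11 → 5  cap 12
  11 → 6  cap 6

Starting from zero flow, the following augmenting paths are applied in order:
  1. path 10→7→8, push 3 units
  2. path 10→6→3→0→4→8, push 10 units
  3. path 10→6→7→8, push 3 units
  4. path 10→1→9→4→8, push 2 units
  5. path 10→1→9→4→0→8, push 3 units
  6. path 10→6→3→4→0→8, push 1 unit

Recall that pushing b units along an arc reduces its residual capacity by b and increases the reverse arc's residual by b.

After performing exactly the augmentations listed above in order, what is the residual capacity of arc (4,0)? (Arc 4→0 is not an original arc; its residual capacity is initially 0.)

Residual capacity of (4,0): 6

after path 1 (10→7→8, push 3): res(4,0)=0
after path 2 (10→6→3→0→4→8, push 10): res(4,0)=10
after path 3 (10→6→7→8, push 3): res(4,0)=10
after path 4 (10→1→9→4→8, push 2): res(4,0)=10
after path 5 (10→1→9→4→0→8, push 3): res(4,0)=7
after path 6 (10→6→3→4→0→8, push 1): res(4,0)=6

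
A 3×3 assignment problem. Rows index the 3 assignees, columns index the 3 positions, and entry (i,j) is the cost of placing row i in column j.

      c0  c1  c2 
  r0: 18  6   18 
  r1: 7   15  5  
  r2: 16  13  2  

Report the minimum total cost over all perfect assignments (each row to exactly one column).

optimal assignment: row0→col1 (cost 6), row1→col0 (cost 7), row2→col2 (cost 2)
total = 6 + 7 + 2 = 15

Minimum assignment cost: 15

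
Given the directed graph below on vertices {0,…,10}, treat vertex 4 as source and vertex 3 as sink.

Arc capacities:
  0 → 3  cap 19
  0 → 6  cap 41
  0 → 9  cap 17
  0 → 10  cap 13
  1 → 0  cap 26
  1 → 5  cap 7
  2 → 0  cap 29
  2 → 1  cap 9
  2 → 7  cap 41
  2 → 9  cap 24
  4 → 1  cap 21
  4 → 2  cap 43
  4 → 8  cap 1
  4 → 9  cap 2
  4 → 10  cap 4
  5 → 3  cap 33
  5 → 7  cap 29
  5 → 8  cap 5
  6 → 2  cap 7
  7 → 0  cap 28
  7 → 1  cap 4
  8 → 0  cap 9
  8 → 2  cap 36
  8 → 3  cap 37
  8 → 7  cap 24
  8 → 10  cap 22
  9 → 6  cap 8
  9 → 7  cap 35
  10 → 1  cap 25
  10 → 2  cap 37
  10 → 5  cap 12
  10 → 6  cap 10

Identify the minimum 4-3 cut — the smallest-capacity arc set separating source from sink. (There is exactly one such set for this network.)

Min-cut arcs: {(0,3), (1,5), (4,8), (10,5)} (total capacity 39)

augment #1: 4→8→3 push 1
augment #2: 4→1→0→3 push 19
augment #3: 4→1→5→3 push 2
augment #4: 4→10→5→3 push 4
augment #5: 4→2→1→5→3 push 5
augment #6: 4→2→0→10→5→3 push 8
max flow = 39; residual-reachable set from 4 gives S-side
cut edges (S→T): {(0,3), (1,5), (4,8), (10,5)} total cap 39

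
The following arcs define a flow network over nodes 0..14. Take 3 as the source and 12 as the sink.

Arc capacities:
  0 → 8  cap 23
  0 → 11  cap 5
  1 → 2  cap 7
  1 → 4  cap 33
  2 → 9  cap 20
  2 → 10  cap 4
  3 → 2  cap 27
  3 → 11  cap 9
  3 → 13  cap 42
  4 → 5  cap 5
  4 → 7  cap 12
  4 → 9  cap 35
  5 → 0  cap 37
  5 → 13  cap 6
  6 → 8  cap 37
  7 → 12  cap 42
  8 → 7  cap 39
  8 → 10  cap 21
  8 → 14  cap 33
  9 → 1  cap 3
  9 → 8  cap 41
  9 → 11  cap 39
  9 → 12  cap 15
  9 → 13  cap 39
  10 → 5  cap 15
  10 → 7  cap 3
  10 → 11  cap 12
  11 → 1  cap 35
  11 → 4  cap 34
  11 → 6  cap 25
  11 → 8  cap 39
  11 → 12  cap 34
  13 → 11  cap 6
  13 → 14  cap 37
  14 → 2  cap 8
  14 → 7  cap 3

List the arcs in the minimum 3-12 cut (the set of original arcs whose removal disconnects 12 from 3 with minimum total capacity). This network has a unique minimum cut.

Min-cut arcs: {(2,9), (2,10), (3,11), (13,11), (14,7)} (total capacity 42)

augment #1: 3→11→12 push 9
augment #2: 3→2→9→12 push 15
augment #3: 3→13→11→12 push 6
augment #4: 3→2→9→11→12 push 5
augment #5: 3→2→10→7→12 push 3
augment #6: 3→2→10→11→12 push 1
augment #7: 3→13→14→7→12 push 3
max flow = 42; residual-reachable set from 3 gives S-side
cut edges (S→T): {(2,9), (2,10), (3,11), (13,11), (14,7)} total cap 42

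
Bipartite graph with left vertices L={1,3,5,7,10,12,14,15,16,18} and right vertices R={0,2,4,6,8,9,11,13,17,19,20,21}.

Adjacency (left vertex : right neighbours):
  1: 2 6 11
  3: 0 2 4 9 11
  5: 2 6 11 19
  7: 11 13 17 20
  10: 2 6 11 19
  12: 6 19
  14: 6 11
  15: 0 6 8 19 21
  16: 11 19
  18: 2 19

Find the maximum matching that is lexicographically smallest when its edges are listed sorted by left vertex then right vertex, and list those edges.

Lex-smallest maximum matching: {(1,2), (3,0), (5,6), (7,13), (10,11), (12,19), (15,8)}

|M| = 7 (so the lex-smallest maximum matching has 7 edges)
process left vertices in ascending order; for each, take the smallest-labelled available neighbour that still permits 7 edges overall, or leave it unmatched if none does
lex-smallest matching: {1-2, 3-0, 5-6, 7-13, 10-11, 12-19, 15-8}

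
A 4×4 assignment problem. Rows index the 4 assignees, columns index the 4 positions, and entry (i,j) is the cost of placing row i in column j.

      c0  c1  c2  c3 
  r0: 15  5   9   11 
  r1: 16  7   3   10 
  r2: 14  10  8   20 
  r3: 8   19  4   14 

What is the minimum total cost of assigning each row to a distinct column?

Minimum assignment cost: 31

optimal assignment: row0→col1 (cost 5), row1→col3 (cost 10), row2→col2 (cost 8), row3→col0 (cost 8)
total = 5 + 10 + 8 + 8 = 31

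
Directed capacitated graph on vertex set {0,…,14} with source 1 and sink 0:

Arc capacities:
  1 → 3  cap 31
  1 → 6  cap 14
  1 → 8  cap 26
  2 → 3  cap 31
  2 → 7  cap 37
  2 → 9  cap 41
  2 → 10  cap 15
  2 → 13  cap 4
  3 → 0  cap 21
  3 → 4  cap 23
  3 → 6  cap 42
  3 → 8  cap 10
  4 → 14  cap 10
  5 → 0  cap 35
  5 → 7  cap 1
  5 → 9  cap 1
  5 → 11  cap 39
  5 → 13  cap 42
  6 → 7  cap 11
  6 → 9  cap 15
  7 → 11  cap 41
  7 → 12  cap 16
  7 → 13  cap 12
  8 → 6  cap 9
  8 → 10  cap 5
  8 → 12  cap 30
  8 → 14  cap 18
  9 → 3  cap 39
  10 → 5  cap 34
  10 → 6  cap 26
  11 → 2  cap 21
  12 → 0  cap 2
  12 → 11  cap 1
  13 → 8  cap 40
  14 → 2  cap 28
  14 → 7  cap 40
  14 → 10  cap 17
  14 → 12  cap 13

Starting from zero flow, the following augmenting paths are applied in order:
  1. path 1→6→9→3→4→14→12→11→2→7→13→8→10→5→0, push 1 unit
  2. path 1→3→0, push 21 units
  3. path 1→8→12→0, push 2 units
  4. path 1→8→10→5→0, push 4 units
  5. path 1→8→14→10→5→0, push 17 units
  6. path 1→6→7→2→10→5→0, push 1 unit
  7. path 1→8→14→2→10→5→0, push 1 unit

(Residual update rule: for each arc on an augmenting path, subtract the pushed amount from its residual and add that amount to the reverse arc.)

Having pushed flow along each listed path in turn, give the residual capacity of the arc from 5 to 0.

Residual capacity of (5,0): 11

after path 1 (1→6→9→3→4→14→12→11→2→7→13→8→10→5→0, push 1): res(5,0)=34
after path 2 (1→3→0, push 21): res(5,0)=34
after path 3 (1→8→12→0, push 2): res(5,0)=34
after path 4 (1→8→10→5→0, push 4): res(5,0)=30
after path 5 (1→8→14→10→5→0, push 17): res(5,0)=13
after path 6 (1→6→7→2→10→5→0, push 1): res(5,0)=12
after path 7 (1→8→14→2→10→5→0, push 1): res(5,0)=11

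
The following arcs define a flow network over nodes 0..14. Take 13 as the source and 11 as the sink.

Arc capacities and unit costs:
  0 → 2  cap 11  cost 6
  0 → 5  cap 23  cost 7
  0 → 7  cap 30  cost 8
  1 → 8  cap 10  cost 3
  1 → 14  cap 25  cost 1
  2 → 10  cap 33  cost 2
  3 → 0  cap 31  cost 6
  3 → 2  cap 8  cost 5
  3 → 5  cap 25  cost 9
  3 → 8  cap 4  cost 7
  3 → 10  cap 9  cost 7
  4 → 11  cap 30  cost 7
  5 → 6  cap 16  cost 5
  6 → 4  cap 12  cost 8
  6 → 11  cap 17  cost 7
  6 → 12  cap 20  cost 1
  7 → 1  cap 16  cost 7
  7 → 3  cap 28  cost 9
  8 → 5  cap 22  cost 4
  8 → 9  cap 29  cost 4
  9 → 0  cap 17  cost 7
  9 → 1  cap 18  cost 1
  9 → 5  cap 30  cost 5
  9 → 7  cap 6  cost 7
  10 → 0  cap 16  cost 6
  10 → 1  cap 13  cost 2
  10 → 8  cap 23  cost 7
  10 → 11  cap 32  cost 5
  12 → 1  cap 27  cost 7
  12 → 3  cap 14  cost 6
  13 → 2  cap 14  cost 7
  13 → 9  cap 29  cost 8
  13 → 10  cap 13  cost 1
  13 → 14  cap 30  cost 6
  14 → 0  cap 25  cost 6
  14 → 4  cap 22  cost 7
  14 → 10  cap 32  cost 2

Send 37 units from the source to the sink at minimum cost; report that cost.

Minimum cost for 37 units: 425

shortest-cost path #1: 13→10→11 push 13 @ unit cost 6 (adds 78)
shortest-cost path #2: 13→14→10→11 push 19 @ unit cost 13 (adds 247)
shortest-cost path #3: 13→14→4→11 push 5 @ unit cost 20 (adds 100)
total cost = 425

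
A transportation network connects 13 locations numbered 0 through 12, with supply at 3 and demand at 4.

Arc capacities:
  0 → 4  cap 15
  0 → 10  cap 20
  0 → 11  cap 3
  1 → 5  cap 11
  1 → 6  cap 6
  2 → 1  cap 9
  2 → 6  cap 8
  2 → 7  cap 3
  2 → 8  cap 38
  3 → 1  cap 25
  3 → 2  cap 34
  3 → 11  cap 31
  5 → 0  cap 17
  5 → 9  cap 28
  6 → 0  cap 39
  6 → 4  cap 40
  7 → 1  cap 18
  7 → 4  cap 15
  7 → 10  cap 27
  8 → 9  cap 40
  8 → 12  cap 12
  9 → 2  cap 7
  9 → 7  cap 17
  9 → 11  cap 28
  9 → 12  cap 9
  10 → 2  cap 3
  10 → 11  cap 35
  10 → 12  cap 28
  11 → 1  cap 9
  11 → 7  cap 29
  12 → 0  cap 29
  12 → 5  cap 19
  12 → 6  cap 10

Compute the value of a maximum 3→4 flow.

Maximum flow value: 54

augment #1: 3→1→6→4 bottleneck 6, total now 6
augment #2: 3→2→6→4 bottleneck 8, total now 14
augment #3: 3→2→7→4 bottleneck 3, total now 17
augment #4: 3→11→7→4 bottleneck 12, total now 29
augment #5: 3→1→5→0→4 bottleneck 11, total now 40
augment #6: 3→2→8→12→0→4 bottleneck 4, total now 44
augment #7: 3→2→8→12→6→4 bottleneck 8, total now 52
augment #8: 3→2→8→9→12→6→4 bottleneck 2, total now 54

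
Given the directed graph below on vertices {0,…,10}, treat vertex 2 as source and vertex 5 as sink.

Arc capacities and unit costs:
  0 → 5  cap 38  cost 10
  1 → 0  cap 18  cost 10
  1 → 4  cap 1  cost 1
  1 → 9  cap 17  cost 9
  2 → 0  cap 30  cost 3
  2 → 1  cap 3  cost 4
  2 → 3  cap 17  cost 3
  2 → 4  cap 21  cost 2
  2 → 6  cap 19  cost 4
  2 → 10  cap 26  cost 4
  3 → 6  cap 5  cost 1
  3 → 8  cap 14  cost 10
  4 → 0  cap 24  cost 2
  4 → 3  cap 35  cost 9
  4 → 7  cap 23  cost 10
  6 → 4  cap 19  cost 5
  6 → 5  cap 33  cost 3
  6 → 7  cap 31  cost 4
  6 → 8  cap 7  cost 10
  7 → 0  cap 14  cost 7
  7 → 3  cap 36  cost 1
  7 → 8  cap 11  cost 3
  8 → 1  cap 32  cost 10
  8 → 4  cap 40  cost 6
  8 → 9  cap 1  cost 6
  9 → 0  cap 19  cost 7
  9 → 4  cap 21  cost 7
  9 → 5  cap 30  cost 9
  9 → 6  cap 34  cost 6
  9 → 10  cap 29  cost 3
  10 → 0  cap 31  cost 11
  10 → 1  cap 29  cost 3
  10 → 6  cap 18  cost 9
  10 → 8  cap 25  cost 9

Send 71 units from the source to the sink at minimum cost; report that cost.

shortest-cost path #1: 2→6→5 push 19 @ unit cost 7 (adds 133)
shortest-cost path #2: 2→3→6→5 push 5 @ unit cost 7 (adds 35)
shortest-cost path #3: 2→0→5 push 30 @ unit cost 13 (adds 390)
shortest-cost path #4: 2→4→0→5 push 8 @ unit cost 14 (adds 112)
shortest-cost path #5: 2→10→6→5 push 9 @ unit cost 16 (adds 144)
total cost = 814

Minimum cost for 71 units: 814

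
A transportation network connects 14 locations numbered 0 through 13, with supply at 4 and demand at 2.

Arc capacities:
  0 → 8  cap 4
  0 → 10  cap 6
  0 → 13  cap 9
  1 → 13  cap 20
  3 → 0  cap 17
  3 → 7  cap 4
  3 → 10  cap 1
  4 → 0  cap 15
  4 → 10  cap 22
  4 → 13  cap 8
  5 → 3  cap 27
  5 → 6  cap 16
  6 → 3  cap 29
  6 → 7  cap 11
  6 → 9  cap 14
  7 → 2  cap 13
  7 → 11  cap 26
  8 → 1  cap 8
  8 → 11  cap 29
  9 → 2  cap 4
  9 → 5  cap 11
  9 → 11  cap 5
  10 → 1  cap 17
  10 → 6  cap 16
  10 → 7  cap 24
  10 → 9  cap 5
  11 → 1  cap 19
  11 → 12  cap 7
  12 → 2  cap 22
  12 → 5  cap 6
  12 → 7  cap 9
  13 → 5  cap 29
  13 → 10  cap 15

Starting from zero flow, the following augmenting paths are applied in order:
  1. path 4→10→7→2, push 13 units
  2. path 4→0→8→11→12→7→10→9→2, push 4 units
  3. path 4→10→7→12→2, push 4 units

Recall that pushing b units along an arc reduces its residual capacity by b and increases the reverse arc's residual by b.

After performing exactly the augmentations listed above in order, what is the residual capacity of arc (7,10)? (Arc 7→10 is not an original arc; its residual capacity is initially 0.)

Residual capacity of (7,10): 13

after path 1 (4→10→7→2, push 13): res(7,10)=13
after path 2 (4→0→8→11→12→7→10→9→2, push 4): res(7,10)=9
after path 3 (4→10→7→12→2, push 4): res(7,10)=13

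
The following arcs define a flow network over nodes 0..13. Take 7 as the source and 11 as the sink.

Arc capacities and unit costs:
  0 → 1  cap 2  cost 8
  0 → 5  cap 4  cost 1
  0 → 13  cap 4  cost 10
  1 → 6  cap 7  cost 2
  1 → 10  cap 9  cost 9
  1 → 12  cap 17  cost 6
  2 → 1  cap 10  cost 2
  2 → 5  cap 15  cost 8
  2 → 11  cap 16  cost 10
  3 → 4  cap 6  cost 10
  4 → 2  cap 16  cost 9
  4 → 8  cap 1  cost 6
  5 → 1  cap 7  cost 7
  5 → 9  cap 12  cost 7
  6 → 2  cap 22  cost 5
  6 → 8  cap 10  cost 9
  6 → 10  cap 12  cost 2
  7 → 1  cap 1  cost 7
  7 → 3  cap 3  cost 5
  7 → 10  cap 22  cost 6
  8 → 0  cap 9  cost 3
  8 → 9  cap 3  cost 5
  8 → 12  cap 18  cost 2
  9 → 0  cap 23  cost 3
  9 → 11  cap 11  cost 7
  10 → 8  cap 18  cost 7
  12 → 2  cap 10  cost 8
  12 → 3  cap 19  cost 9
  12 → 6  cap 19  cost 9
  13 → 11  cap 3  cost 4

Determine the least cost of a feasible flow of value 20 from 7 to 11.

Minimum cost for 20 units: 611

shortest-cost path #1: 7→1→6→2→11 push 1 @ unit cost 24 (adds 24)
shortest-cost path #2: 7→10→8→9→11 push 3 @ unit cost 25 (adds 75)
shortest-cost path #3: 7→10→8→0→13→11 push 3 @ unit cost 30 (adds 90)
shortest-cost path #4: 7→10→8→0→5→9→11 push 4 @ unit cost 31 (adds 124)
shortest-cost path #5: 7→10→8→12→2→11 push 8 @ unit cost 33 (adds 264)
shortest-cost path #6: 7→3→4→2→11 push 1 @ unit cost 34 (adds 34)
total cost = 611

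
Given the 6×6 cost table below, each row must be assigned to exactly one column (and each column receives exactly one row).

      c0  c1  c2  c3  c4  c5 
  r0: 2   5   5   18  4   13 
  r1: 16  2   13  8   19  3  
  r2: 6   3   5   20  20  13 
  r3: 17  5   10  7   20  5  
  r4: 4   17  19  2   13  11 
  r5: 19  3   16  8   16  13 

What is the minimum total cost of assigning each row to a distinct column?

optimal assignment: row0→col4 (cost 4), row1→col5 (cost 3), row2→col2 (cost 5), row3→col3 (cost 7), row4→col0 (cost 4), row5→col1 (cost 3)
total = 4 + 3 + 5 + 7 + 4 + 3 = 26

Minimum assignment cost: 26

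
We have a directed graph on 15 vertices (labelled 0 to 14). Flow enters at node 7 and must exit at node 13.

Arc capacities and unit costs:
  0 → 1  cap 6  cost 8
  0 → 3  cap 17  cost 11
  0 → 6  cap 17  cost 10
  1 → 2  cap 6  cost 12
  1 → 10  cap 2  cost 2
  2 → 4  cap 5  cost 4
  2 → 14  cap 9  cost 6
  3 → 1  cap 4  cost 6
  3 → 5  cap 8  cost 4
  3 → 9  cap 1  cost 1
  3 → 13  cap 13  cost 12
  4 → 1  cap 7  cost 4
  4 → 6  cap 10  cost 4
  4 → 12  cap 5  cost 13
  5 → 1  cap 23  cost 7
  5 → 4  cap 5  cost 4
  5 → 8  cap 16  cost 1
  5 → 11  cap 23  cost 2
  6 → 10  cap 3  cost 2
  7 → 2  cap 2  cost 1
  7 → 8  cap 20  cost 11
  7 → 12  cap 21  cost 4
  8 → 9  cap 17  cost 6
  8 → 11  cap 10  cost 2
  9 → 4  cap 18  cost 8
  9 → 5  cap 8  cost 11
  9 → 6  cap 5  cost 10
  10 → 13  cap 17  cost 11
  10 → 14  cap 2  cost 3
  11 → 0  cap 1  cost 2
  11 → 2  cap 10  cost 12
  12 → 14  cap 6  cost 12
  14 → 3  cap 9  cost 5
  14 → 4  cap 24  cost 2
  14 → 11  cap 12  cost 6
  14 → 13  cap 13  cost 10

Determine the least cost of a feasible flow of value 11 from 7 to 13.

Minimum cost for 11 units: 306

shortest-cost path #1: 7→2→14→13 push 2 @ unit cost 17 (adds 34)
shortest-cost path #2: 7→12→14→13 push 6 @ unit cost 26 (adds 156)
shortest-cost path #3: 7→8→11→0→1→10→13 push 1 @ unit cost 36 (adds 36)
shortest-cost path #4: 7→8→9→6→10→13 push 2 @ unit cost 40 (adds 80)
total cost = 306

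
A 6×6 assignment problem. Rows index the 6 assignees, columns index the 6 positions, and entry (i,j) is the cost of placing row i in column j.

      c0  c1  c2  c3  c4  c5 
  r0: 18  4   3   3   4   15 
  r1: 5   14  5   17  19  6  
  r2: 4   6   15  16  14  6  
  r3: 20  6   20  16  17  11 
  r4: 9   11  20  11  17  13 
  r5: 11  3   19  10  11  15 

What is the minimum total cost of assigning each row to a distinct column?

Minimum assignment cost: 38

optimal assignment: row0→col4 (cost 4), row1→col2 (cost 5), row2→col0 (cost 4), row3→col5 (cost 11), row4→col3 (cost 11), row5→col1 (cost 3)
total = 4 + 5 + 4 + 11 + 11 + 3 = 38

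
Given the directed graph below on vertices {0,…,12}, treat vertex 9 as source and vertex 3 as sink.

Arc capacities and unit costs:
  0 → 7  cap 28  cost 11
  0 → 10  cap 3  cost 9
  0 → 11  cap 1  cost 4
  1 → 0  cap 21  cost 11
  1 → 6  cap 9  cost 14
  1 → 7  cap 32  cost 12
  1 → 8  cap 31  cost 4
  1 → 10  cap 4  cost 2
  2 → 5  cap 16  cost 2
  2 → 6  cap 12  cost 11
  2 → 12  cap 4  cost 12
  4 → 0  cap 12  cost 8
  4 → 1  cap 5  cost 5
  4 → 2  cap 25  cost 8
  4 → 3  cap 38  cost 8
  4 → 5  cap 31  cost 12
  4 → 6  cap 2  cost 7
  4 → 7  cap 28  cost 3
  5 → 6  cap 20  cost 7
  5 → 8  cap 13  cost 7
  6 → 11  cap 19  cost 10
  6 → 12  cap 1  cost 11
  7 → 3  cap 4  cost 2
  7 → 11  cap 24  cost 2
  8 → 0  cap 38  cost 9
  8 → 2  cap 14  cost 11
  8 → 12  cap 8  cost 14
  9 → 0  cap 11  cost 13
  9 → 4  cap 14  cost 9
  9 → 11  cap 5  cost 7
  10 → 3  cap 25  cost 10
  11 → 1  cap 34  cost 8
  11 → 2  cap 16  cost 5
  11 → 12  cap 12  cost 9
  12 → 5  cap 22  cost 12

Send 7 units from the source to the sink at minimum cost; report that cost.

Minimum cost for 7 units: 107

shortest-cost path #1: 9→4→7→3 push 4 @ unit cost 14 (adds 56)
shortest-cost path #2: 9→4→3 push 3 @ unit cost 17 (adds 51)
total cost = 107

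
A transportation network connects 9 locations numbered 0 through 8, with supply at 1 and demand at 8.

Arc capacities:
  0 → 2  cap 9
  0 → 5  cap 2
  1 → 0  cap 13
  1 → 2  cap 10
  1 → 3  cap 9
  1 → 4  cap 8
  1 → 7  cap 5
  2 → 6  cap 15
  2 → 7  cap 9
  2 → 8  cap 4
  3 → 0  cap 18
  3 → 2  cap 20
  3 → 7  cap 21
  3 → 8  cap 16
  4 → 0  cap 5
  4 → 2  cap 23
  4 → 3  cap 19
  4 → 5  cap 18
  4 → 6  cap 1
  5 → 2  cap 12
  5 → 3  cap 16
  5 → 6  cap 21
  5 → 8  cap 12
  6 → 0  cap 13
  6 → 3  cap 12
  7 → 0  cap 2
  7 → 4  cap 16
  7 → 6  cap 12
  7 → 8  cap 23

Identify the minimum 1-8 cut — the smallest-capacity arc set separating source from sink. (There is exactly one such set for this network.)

Min-cut arcs: {(0,2), (0,5), (1,2), (1,3), (1,4), (1,7)} (total capacity 43)

augment #1: 1→2→8 push 4
augment #2: 1→3→8 push 9
augment #3: 1→7→8 push 5
augment #4: 1→0→5→8 push 2
augment #5: 1→2→7→8 push 6
augment #6: 1→4→3→8 push 7
augment #7: 1→4→5→8 push 1
augment #8: 1→0→2→7→8 push 3
augment #9: 1→0→2→6→3→7→8 push 6
max flow = 43; residual-reachable set from 1 gives S-side
cut edges (S→T): {(0,2), (0,5), (1,2), (1,3), (1,4), (1,7)} total cap 43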